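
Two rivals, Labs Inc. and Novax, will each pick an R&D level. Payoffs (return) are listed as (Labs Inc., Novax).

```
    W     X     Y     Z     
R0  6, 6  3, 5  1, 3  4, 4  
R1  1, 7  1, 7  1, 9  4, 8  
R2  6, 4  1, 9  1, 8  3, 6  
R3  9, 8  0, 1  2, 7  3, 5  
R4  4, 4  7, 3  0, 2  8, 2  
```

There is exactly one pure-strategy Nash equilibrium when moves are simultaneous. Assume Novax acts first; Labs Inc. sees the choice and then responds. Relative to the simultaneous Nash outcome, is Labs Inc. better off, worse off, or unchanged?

Solve by backward induction (Novax leads).
- W → Labs Inc. plays R3 (best of 6, 1, 6, 9, 4); Novax gets 8.
- X → Labs Inc. plays R4 (best of 3, 1, 1, 0, 7); Novax gets 3.
- Y → Labs Inc. plays R3 (best of 1, 1, 1, 2, 0); Novax gets 7.
- Z → Labs Inc. plays R4 (best of 4, 4, 3, 3, 8); Novax gets 2.
Among 8, 3, 7, 2, the best is 8 at W. Subgame-perfect outcome: (R3, W) with payoffs (9, 8).
For the simultaneous game, intersect best replies.
Labs Inc.'s best replies: W→R3; X→R4; Y→R3; Z→R4.
Novax's best replies: R0→W; R1→Y; R2→X; R3→W; R4→W.
The unique mutual best reply is (R3, W), giving (9, 8).
Labs Inc. earns 9 sequentially versus 9 at the Nash outcome: unchanged.

unchanged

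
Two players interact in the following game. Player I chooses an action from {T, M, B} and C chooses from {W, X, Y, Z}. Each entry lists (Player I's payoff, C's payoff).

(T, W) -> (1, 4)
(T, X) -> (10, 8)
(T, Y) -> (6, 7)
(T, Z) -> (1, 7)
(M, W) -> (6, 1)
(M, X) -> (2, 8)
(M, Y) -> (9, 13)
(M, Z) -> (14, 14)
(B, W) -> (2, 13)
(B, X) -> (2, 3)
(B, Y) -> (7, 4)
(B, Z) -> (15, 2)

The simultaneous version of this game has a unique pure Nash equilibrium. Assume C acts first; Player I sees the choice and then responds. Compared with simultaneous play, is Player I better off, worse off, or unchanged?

worse off

Work backward from Player I's decision.
- W: Player I compares 1, 6, 2 and picks M; C would get 1.
- X: Player I compares 10, 2, 2 and picks T; C would get 8.
- Y: Player I compares 6, 9, 7 and picks M; C would get 13.
- Z: Player I compares 1, 14, 15 and picks B; C would get 2.
Maximizing over 1, 8, 13, 2, C chooses Y. Subgame-perfect outcome: (M, Y) with payoffs (9, 13).
Under simultaneous play:
Player I's best replies: W→M; X→T; Y→M; Z→B.
C's best replies: T→X; M→Z; B→W.
The unique mutual best reply is (T, X), giving (10, 8).
Player I earns 9 sequentially versus 10 at the Nash outcome: worse off.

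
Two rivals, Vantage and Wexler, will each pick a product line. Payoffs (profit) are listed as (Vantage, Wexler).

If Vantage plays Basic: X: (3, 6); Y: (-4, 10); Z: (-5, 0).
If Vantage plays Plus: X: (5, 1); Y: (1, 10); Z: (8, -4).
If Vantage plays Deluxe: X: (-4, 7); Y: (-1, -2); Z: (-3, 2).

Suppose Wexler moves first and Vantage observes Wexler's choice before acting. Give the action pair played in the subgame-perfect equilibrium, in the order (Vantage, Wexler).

(Plus, Y)

Work backward from Vantage's decision.
- X → Vantage plays Plus (best of 3, 5, -4); Wexler gets 1.
- Y → Vantage plays Plus (best of -4, 1, -1); Wexler gets 10.
- Z → Vantage plays Plus (best of -5, 8, -3); Wexler gets -4.
Among 1, 10, -4, the best is 10 at Y. Subgame-perfect outcome: (Plus, Y) with payoffs (1, 10).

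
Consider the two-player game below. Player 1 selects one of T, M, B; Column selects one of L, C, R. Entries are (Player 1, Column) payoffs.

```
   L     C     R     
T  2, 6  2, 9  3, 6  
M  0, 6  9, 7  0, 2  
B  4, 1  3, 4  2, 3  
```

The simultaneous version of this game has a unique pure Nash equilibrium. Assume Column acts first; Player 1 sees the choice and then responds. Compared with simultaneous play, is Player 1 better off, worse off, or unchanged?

Player 1 best-responds to each possible Column move:
- L: BR = B, leader payoff 1.
- C: BR = M, leader payoff 7.
- R: BR = T, leader payoff 6.
Column's induced payoffs are 1, 7, 6, so Column commits to C. Subgame-perfect outcome: (M, C) with payoffs (9, 7).
Now find the simultaneous Nash equilibrium.
Player 1's best replies: L→B; C→M; R→T.
Column's best replies: T→C; M→C; B→C.
The unique mutual best reply is (M, C), giving (9, 7).
Player 1 earns 9 sequentially versus 9 at the Nash outcome: unchanged.

unchanged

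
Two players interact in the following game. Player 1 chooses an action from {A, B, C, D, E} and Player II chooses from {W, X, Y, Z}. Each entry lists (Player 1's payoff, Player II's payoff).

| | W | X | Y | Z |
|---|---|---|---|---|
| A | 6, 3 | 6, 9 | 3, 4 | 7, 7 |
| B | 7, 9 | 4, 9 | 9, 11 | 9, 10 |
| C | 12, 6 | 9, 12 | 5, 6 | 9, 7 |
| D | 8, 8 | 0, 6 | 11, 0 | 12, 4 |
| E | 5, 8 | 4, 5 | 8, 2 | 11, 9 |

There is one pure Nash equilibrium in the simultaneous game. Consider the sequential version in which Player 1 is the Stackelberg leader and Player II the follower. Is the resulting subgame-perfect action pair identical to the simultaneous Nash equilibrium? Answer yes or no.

no

Work backward from Player II's decision.
- A: Player II compares 3, 9, 4, 7 and picks X; Player 1 would get 6.
- B: Player II compares 9, 9, 11, 10 and picks Y; Player 1 would get 9.
- C: Player II compares 6, 12, 6, 7 and picks X; Player 1 would get 9.
- D: Player II compares 8, 6, 0, 4 and picks W; Player 1 would get 8.
- E: Player II compares 8, 5, 2, 9 and picks Z; Player 1 would get 11.
Maximizing over 6, 9, 9, 8, 11, Player 1 chooses E. Subgame-perfect outcome: (E, Z) with payoffs (11, 9).
Under simultaneous play:
Player 1's best replies: W→C; X→C; Y→D; Z→D.
Player II's best replies: A→X; B→Y; C→X; D→W; E→Z.
The unique mutual best reply is (C, X), giving (9, 12).
Sequential outcome (E, Z) differs from the Nash profile (C, X).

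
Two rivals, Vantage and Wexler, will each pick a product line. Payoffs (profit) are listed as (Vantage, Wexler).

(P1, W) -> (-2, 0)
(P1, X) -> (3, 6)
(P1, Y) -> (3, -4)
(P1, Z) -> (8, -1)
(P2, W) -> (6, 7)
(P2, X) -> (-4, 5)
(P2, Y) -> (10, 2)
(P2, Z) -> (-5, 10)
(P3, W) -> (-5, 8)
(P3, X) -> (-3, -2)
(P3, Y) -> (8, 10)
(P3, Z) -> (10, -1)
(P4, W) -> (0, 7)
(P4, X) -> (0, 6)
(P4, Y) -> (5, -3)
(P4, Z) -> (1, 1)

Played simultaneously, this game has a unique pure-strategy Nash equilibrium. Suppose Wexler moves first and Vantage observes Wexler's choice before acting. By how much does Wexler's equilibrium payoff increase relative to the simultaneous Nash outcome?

1

Vantage best-responds to each possible Wexler move:
- W: BR = P2, leader payoff 7.
- X: BR = P1, leader payoff 6.
- Y: BR = P2, leader payoff 2.
- Z: BR = P3, leader payoff -1.
Wexler's induced payoffs are 7, 6, 2, -1, so Wexler commits to W. Subgame-perfect outcome: (P2, W) with payoffs (6, 7).
Now find the simultaneous Nash equilibrium.
Vantage's best replies: W→P2; X→P1; Y→P2; Z→P3.
Wexler's best replies: P1→X; P2→Z; P3→Y; P4→W.
Only (P1, X) has each player best-responding; Nash payoffs (3, 6).
Wexler's commitment gain: 7 − 6 = 1.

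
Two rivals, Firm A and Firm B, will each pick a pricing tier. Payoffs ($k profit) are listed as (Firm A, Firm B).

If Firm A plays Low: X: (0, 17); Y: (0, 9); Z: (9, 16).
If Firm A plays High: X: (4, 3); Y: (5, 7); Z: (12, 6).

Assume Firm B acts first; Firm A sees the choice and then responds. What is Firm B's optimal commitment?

Y

Backward induction with Firm B moving first.
- X: Firm A compares 0, 4 and picks High; Firm B would get 3.
- Y: Firm A compares 0, 5 and picks High; Firm B would get 7.
- Z: Firm A compares 9, 12 and picks High; Firm B would get 6.
Among 3, 7, 6, the best is 7 at Y. Subgame-perfect outcome: (High, Y) with payoffs (5, 7).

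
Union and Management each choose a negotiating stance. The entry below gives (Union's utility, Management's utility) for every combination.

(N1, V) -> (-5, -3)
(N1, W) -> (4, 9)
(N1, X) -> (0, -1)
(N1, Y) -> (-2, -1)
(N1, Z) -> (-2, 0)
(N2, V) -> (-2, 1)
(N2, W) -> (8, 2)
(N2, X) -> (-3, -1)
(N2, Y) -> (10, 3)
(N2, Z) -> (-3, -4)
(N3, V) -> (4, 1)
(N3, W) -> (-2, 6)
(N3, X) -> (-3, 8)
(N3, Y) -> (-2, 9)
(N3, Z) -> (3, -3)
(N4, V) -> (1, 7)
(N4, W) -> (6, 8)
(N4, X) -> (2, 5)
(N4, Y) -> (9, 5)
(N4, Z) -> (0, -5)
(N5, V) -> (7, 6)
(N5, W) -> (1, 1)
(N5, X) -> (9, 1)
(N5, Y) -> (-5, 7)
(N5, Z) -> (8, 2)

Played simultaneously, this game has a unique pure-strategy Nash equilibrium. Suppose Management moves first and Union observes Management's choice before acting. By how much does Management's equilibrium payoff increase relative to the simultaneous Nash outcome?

Work backward from Union's decision.
- V → Union plays N5 (best of -5, -2, 4, 1, 7); Management gets 6.
- W → Union plays N2 (best of 4, 8, -2, 6, 1); Management gets 2.
- X → Union plays N5 (best of 0, -3, -3, 2, 9); Management gets 1.
- Y → Union plays N2 (best of -2, 10, -2, 9, -5); Management gets 3.
- Z → Union plays N5 (best of -2, -3, 3, 0, 8); Management gets 2.
Management's induced payoffs are 6, 2, 1, 3, 2, so Management commits to V. Subgame-perfect outcome: (N5, V) with payoffs (7, 6).
For the simultaneous game, intersect best replies.
Union's best replies: V→N5; W→N2; X→N5; Y→N2; Z→N5.
Management's best replies: N1→W; N2→Y; N3→Y; N4→W; N5→Y.
The unique mutual best reply is (N2, Y), giving (10, 3).
Management's commitment gain: 6 − 3 = 3.

3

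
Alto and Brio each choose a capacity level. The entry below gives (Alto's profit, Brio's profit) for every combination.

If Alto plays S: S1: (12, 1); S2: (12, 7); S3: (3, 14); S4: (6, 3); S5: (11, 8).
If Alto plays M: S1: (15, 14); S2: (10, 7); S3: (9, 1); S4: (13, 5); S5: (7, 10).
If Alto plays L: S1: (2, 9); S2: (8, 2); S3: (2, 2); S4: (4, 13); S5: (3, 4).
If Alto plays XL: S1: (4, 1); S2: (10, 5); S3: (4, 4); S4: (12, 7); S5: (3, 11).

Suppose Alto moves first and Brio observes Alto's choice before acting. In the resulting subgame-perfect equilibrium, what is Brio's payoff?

Brio best-responds to each possible Alto move:
- S → Brio plays S3 (best of 1, 7, 14, 3, 8); Alto gets 3.
- M → Brio plays S1 (best of 14, 7, 1, 5, 10); Alto gets 15.
- L → Brio plays S4 (best of 9, 2, 2, 13, 4); Alto gets 4.
- XL → Brio plays S5 (best of 1, 5, 4, 7, 11); Alto gets 3.
Alto's induced payoffs are 3, 15, 4, 3, so Alto commits to M. Subgame-perfect outcome: (M, S1) with payoffs (15, 14).

14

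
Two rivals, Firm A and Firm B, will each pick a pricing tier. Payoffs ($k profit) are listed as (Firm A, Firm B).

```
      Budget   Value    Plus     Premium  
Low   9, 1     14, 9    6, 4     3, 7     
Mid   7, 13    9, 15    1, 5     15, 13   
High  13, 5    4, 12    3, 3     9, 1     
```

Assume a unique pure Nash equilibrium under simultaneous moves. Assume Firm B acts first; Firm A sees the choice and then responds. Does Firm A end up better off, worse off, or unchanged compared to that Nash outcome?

better off

Firm A best-responds to each possible Firm B move:
- Budget → Firm A plays High (best of 9, 7, 13); Firm B gets 5.
- Value → Firm A plays Low (best of 14, 9, 4); Firm B gets 9.
- Plus → Firm A plays Low (best of 6, 1, 3); Firm B gets 4.
- Premium → Firm A plays Mid (best of 3, 15, 9); Firm B gets 13.
Maximizing over 5, 9, 4, 13, Firm B chooses Premium. Subgame-perfect outcome: (Mid, Premium) with payoffs (15, 13).
Under simultaneous play:
Firm A's best replies: Budget→High; Value→Low; Plus→Low; Premium→Mid.
Firm B's best replies: Low→Value; Mid→Value; High→Value.
Only (Low, Value) has each player best-responding; Nash payoffs (14, 9).
Firm A earns 15 sequentially versus 14 at the Nash outcome: better off.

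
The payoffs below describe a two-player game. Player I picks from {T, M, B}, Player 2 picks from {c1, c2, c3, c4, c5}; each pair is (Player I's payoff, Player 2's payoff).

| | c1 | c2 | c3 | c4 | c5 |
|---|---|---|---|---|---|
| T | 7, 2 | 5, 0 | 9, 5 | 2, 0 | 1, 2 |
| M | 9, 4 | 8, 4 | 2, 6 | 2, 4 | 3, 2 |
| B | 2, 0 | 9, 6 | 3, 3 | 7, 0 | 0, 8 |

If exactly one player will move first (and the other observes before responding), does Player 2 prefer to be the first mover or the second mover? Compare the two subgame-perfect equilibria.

If Player I leads: Player 2's best replies are T→c3, M→c3, B→c5; Player I's induced payoffs 9, 2, 0; outcome (T, c3), payoffs (9, 5).
If Player 2 leads: Player I's best replies are c1→M, c2→B, c3→T, c4→B, c5→M; Player 2's induced payoffs 4, 6, 5, 0, 2; outcome (B, c2), payoffs (9, 6).
Player 2 gets 6 moving first and 5 moving second, so Player 2 prefers to move first.

first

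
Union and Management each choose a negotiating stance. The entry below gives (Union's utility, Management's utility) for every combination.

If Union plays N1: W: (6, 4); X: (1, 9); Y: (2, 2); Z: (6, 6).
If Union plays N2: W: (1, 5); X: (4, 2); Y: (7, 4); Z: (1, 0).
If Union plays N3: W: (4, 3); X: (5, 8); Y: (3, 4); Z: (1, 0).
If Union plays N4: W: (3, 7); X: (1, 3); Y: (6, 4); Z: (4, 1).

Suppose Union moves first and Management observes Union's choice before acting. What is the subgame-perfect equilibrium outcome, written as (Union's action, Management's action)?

(N3, X)

Work backward from Management's decision.
- N1: BR = X, leader payoff 1.
- N2: BR = W, leader payoff 1.
- N3: BR = X, leader payoff 5.
- N4: BR = W, leader payoff 3.
Among 1, 1, 5, 3, the best is 5 at N3. Subgame-perfect outcome: (N3, X) with payoffs (5, 8).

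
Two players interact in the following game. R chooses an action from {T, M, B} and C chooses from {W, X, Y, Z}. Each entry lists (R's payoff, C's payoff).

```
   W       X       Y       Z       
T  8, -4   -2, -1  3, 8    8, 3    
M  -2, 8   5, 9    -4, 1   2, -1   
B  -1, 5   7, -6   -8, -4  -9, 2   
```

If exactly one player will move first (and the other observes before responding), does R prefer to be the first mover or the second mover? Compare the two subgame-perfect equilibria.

first

If R leads: C's best replies are T→Y, M→X, B→W; R's induced payoffs 3, 5, -1; outcome (M, X), payoffs (5, 9).
If C leads: R's best replies are W→T, X→B, Y→T, Z→T; C's induced payoffs -4, -6, 8, 3; outcome (T, Y), payoffs (3, 8).
R gets 5 moving first and 3 moving second, so R prefers to move first.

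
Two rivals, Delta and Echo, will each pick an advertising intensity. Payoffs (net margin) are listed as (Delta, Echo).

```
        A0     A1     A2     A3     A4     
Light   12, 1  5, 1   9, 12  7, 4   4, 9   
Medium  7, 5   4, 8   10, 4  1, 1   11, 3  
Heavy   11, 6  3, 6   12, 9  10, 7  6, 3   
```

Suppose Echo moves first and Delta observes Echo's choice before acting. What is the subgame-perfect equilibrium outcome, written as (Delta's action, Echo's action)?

(Heavy, A2)

Delta best-responds to each possible Echo move:
- A0 → Delta plays Light (best of 12, 7, 11); Echo gets 1.
- A1 → Delta plays Light (best of 5, 4, 3); Echo gets 1.
- A2 → Delta plays Heavy (best of 9, 10, 12); Echo gets 9.
- A3 → Delta plays Heavy (best of 7, 1, 10); Echo gets 7.
- A4 → Delta plays Medium (best of 4, 11, 6); Echo gets 3.
Echo's induced payoffs are 1, 1, 9, 7, 3, so Echo commits to A2. Subgame-perfect outcome: (Heavy, A2) with payoffs (12, 9).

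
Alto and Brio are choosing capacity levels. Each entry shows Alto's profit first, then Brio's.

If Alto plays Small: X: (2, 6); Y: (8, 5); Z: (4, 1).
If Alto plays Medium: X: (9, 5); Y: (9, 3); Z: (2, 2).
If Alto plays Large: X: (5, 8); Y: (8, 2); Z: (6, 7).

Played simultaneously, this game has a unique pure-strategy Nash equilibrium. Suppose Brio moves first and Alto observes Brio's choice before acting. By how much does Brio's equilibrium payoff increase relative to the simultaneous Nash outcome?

2

Work backward from Alto's decision.
- X → Alto plays Medium (best of 2, 9, 5); Brio gets 5.
- Y → Alto plays Medium (best of 8, 9, 8); Brio gets 3.
- Z → Alto plays Large (best of 4, 2, 6); Brio gets 7.
Maximizing over 5, 3, 7, Brio chooses Z. Subgame-perfect outcome: (Large, Z) with payoffs (6, 7).
Now find the simultaneous Nash equilibrium.
Alto's best replies: X→Medium; Y→Medium; Z→Large.
Brio's best replies: Small→X; Medium→X; Large→X.
The unique mutual best reply is (Medium, X), giving (9, 5).
Brio's commitment gain: 7 − 5 = 2.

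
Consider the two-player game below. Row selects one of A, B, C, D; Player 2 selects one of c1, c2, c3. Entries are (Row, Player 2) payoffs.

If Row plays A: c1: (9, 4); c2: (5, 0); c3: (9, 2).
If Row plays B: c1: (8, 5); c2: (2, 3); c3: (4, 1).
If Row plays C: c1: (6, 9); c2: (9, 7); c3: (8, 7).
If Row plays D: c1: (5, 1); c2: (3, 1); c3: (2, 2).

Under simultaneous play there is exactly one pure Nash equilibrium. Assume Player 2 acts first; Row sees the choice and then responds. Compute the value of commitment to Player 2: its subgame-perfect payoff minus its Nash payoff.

Backward induction with Player 2 moving first.
- c1 → Row plays A (best of 9, 8, 6, 5); Player 2 gets 4.
- c2 → Row plays C (best of 5, 2, 9, 3); Player 2 gets 7.
- c3 → Row plays A (best of 9, 4, 8, 2); Player 2 gets 2.
Player 2's induced payoffs are 4, 7, 2, so Player 2 commits to c2. Subgame-perfect outcome: (C, c2) with payoffs (9, 7).
Now find the simultaneous Nash equilibrium.
Row's best replies: c1→A; c2→C; c3→A.
Player 2's best replies: A→c1; B→c1; C→c1; D→c3.
Only (A, c1) has each player best-responding; Nash payoffs (9, 4).
Player 2's commitment gain: 7 − 4 = 3.

3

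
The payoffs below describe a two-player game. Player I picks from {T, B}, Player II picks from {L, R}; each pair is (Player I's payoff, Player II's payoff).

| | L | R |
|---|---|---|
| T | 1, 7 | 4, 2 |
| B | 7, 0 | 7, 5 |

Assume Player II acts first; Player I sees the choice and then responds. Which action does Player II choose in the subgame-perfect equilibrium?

R

Solve by backward induction (Player II leads).
- L → Player I plays B (best of 1, 7); Player II gets 0.
- R → Player I plays B (best of 4, 7); Player II gets 5.
Maximizing over 0, 5, Player II chooses R. Subgame-perfect outcome: (B, R) with payoffs (7, 5).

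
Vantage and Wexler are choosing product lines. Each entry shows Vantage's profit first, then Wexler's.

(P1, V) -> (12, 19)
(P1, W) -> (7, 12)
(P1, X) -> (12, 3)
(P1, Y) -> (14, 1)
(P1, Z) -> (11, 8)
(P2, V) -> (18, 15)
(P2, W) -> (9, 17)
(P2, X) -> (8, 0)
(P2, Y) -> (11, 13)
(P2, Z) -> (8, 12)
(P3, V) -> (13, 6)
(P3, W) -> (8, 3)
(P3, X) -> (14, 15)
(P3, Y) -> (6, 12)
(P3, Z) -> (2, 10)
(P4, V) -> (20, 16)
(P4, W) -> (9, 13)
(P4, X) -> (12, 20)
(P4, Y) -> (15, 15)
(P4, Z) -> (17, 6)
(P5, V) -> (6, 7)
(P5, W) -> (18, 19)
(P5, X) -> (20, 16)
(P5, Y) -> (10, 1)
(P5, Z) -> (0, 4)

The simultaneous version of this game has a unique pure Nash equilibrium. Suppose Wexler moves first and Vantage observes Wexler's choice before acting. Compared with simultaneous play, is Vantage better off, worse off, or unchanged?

Backward induction with Wexler moving first.
- V: Vantage compares 12, 18, 13, 20, 6 and picks P4; Wexler would get 16.
- W: Vantage compares 7, 9, 8, 9, 18 and picks P5; Wexler would get 19.
- X: Vantage compares 12, 8, 14, 12, 20 and picks P5; Wexler would get 16.
- Y: Vantage compares 14, 11, 6, 15, 10 and picks P4; Wexler would get 15.
- Z: Vantage compares 11, 8, 2, 17, 0 and picks P4; Wexler would get 6.
Wexler's induced payoffs are 16, 19, 16, 15, 6, so Wexler commits to W. Subgame-perfect outcome: (P5, W) with payoffs (18, 19).
Now find the simultaneous Nash equilibrium.
Vantage's best replies: V→P4; W→P5; X→P5; Y→P4; Z→P4.
Wexler's best replies: P1→V; P2→W; P3→X; P4→X; P5→W.
Only (P5, W) has each player best-responding; Nash payoffs (18, 19).
Vantage earns 18 sequentially versus 18 at the Nash outcome: unchanged.

unchanged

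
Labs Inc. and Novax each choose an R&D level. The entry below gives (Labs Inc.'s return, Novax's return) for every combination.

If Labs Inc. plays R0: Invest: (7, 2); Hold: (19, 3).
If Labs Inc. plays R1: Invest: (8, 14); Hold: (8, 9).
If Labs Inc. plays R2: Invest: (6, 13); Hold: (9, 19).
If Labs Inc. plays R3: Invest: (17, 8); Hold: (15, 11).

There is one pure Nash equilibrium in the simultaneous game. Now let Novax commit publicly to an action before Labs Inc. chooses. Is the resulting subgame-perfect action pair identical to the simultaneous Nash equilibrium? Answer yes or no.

no

Solve by backward induction (Novax leads).
- Invest: Labs Inc. compares 7, 8, 6, 17 and picks R3; Novax would get 8.
- Hold: Labs Inc. compares 19, 8, 9, 15 and picks R0; Novax would get 3.
Novax's induced payoffs are 8, 3, so Novax commits to Invest. Subgame-perfect outcome: (R3, Invest) with payoffs (17, 8).
Now find the simultaneous Nash equilibrium.
Labs Inc.'s best replies: Invest→R3; Hold→R0.
Novax's best replies: R0→Hold; R1→Invest; R2→Hold; R3→Hold.
Only (R0, Hold) has each player best-responding; Nash payoffs (19, 3).
Sequential outcome (R3, Invest) differs from the Nash profile (R0, Hold).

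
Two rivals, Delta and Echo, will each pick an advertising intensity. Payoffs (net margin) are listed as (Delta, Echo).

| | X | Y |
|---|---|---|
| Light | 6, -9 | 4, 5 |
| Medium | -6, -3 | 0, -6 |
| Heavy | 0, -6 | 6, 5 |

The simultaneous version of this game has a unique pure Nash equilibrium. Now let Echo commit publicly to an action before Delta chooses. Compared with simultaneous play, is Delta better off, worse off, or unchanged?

unchanged

Delta best-responds to each possible Echo move:
- X: Delta compares 6, -6, 0 and picks Light; Echo would get -9.
- Y: Delta compares 4, 0, 6 and picks Heavy; Echo would get 5.
Maximizing over -9, 5, Echo chooses Y. Subgame-perfect outcome: (Heavy, Y) with payoffs (6, 5).
Under simultaneous play:
Delta's best replies: X→Light; Y→Heavy.
Echo's best replies: Light→Y; Medium→X; Heavy→Y.
The unique mutual best reply is (Heavy, Y), giving (6, 5).
Delta earns 6 sequentially versus 6 at the Nash outcome: unchanged.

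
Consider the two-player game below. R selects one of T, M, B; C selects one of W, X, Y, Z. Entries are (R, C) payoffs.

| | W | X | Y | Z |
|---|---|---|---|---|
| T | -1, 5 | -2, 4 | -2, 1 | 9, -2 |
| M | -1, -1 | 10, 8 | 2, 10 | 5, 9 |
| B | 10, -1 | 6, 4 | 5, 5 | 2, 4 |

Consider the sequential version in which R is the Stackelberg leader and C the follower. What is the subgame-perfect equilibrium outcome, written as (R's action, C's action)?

Backward induction with R moving first.
- T → C plays W (best of 5, 4, 1, -2); R gets -1.
- M → C plays Y (best of -1, 8, 10, 9); R gets 2.
- B → C plays Y (best of -1, 4, 5, 4); R gets 5.
Among -1, 2, 5, the best is 5 at B. Subgame-perfect outcome: (B, Y) with payoffs (5, 5).

(B, Y)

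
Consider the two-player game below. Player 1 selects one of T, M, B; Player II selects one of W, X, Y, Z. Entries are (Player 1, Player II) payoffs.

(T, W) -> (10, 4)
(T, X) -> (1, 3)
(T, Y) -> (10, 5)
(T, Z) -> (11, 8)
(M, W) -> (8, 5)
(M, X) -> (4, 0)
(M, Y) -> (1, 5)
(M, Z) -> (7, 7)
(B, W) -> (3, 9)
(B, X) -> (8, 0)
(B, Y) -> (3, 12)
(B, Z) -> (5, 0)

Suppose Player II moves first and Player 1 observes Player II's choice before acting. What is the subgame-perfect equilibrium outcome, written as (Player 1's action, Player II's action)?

Player 1 best-responds to each possible Player II move:
- W: BR = T, leader payoff 4.
- X: BR = B, leader payoff 0.
- Y: BR = T, leader payoff 5.
- Z: BR = T, leader payoff 8.
Maximizing over 4, 0, 5, 8, Player II chooses Z. Subgame-perfect outcome: (T, Z) with payoffs (11, 8).

(T, Z)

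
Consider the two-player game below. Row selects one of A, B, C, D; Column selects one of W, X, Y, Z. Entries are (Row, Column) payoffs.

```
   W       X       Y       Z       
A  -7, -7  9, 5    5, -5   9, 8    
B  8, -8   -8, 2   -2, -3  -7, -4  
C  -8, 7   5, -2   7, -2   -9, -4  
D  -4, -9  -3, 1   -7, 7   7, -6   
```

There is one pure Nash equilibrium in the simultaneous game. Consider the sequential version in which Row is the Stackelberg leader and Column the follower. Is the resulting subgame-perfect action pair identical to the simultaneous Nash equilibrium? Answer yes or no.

Work backward from Column's decision.
- A → Column plays Z (best of -7, 5, -5, 8); Row gets 9.
- B → Column plays X (best of -8, 2, -3, -4); Row gets -8.
- C → Column plays W (best of 7, -2, -2, -4); Row gets -8.
- D → Column plays Y (best of -9, 1, 7, -6); Row gets -7.
Maximizing over 9, -8, -8, -7, Row chooses A. Subgame-perfect outcome: (A, Z) with payoffs (9, 8).
For the simultaneous game, intersect best replies.
Row's best replies: W→B; X→A; Y→C; Z→A.
Column's best replies: A→Z; B→X; C→W; D→Y.
Only (A, Z) has each player best-responding; Nash payoffs (9, 8).
Sequential outcome (A, Z) coincides with the Nash profile (A, Z).

yes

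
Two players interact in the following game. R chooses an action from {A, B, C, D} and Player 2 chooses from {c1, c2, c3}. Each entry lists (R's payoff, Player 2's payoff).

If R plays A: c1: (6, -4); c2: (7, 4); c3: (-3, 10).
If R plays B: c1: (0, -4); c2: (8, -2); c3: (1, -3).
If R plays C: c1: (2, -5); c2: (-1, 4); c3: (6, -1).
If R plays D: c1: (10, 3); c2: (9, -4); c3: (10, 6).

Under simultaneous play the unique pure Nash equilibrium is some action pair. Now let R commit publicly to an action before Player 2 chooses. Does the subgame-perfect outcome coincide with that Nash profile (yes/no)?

Solve by backward induction (R leads).
- A: BR = c3, leader payoff -3.
- B: BR = c2, leader payoff 8.
- C: BR = c2, leader payoff -1.
- D: BR = c3, leader payoff 10.
Among -3, 8, -1, 10, the best is 10 at D. Subgame-perfect outcome: (D, c3) with payoffs (10, 6).
Under simultaneous play:
R's best replies: c1→D; c2→D; c3→D.
Player 2's best replies: A→c3; B→c2; C→c2; D→c3.
Only (D, c3) has each player best-responding; Nash payoffs (10, 6).
Sequential outcome (D, c3) coincides with the Nash profile (D, c3).

yes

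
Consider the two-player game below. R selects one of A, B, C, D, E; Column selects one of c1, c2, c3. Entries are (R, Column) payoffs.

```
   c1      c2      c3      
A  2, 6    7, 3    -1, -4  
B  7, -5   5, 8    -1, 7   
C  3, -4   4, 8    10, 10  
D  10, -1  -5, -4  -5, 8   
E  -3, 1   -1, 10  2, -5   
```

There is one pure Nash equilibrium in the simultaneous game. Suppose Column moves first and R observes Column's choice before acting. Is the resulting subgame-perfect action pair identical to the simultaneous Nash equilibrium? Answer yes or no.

R best-responds to each possible Column move:
- c1: BR = D, leader payoff -1.
- c2: BR = A, leader payoff 3.
- c3: BR = C, leader payoff 10.
Among -1, 3, 10, the best is 10 at c3. Subgame-perfect outcome: (C, c3) with payoffs (10, 10).
Now find the simultaneous Nash equilibrium.
R's best replies: c1→D; c2→A; c3→C.
Column's best replies: A→c1; B→c2; C→c3; D→c3; E→c2.
The unique mutual best reply is (C, c3), giving (10, 10).
Sequential outcome (C, c3) coincides with the Nash profile (C, c3).

yes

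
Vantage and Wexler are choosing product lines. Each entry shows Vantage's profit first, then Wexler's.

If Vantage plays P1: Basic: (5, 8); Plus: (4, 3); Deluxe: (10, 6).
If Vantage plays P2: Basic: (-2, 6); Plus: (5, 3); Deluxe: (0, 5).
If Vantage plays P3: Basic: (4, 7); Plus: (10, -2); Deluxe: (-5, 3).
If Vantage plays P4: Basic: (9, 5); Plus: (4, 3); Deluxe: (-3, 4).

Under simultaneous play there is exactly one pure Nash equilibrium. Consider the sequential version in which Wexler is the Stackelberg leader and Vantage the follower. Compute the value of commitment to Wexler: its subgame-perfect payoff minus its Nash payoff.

Work backward from Vantage's decision.
- Basic: Vantage compares 5, -2, 4, 9 and picks P4; Wexler would get 5.
- Plus: Vantage compares 4, 5, 10, 4 and picks P3; Wexler would get -2.
- Deluxe: Vantage compares 10, 0, -5, -3 and picks P1; Wexler would get 6.
Maximizing over 5, -2, 6, Wexler chooses Deluxe. Subgame-perfect outcome: (P1, Deluxe) with payoffs (10, 6).
For the simultaneous game, intersect best replies.
Vantage's best replies: Basic→P4; Plus→P3; Deluxe→P1.
Wexler's best replies: P1→Basic; P2→Basic; P3→Basic; P4→Basic.
Only (P4, Basic) has each player best-responding; Nash payoffs (9, 5).
Wexler's commitment gain: 6 − 5 = 1.

1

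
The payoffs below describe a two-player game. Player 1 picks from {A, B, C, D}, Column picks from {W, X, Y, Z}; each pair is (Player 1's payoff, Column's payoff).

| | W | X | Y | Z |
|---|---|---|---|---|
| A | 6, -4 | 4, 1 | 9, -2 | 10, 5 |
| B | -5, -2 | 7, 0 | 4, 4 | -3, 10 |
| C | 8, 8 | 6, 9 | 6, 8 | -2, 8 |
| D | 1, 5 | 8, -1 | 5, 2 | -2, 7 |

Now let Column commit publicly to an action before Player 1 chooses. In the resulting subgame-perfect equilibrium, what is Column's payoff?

Solve by backward induction (Column leads).
- W: BR = C, leader payoff 8.
- X: BR = D, leader payoff -1.
- Y: BR = A, leader payoff -2.
- Z: BR = A, leader payoff 5.
Column's induced payoffs are 8, -1, -2, 5, so Column commits to W. Subgame-perfect outcome: (C, W) with payoffs (8, 8).

8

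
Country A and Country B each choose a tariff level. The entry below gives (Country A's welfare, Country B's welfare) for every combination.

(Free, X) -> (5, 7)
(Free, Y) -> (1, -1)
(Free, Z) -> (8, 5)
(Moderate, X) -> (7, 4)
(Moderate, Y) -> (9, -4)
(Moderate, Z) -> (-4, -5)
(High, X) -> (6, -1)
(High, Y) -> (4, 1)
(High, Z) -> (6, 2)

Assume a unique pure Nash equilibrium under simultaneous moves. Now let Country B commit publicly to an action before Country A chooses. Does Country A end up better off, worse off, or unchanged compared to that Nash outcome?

Work backward from Country A's decision.
- X: Country A compares 5, 7, 6 and picks Moderate; Country B would get 4.
- Y: Country A compares 1, 9, 4 and picks Moderate; Country B would get -4.
- Z: Country A compares 8, -4, 6 and picks Free; Country B would get 5.
Among 4, -4, 5, the best is 5 at Z. Subgame-perfect outcome: (Free, Z) with payoffs (8, 5).
Under simultaneous play:
Country A's best replies: X→Moderate; Y→Moderate; Z→Free.
Country B's best replies: Free→X; Moderate→X; High→Z.
Only (Moderate, X) has each player best-responding; Nash payoffs (7, 4).
Country A earns 8 sequentially versus 7 at the Nash outcome: better off.

better off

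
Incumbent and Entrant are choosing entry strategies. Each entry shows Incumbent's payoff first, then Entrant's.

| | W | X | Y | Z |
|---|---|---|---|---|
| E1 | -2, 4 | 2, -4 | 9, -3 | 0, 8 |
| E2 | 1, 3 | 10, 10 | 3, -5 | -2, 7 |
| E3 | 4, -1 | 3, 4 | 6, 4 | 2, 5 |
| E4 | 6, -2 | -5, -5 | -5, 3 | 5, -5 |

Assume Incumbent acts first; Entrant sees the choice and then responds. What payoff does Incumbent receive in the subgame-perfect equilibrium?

Work backward from Entrant's decision.
- E1: Entrant compares 4, -4, -3, 8 and picks Z; Incumbent would get 0.
- E2: Entrant compares 3, 10, -5, 7 and picks X; Incumbent would get 10.
- E3: Entrant compares -1, 4, 4, 5 and picks Z; Incumbent would get 2.
- E4: Entrant compares -2, -5, 3, -5 and picks Y; Incumbent would get -5.
Maximizing over 0, 10, 2, -5, Incumbent chooses E2. Subgame-perfect outcome: (E2, X) with payoffs (10, 10).

10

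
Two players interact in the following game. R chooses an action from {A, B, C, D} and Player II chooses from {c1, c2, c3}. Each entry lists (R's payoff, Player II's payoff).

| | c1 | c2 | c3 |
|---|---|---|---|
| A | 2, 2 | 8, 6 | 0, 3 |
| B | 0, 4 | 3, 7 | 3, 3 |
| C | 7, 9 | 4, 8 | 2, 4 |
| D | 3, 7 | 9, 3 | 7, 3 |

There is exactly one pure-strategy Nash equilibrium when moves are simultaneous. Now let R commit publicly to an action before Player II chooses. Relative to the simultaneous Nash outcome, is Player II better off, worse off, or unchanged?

Solve by backward induction (R leads).
- A: BR = c2, leader payoff 8.
- B: BR = c2, leader payoff 3.
- C: BR = c1, leader payoff 7.
- D: BR = c1, leader payoff 3.
R's induced payoffs are 8, 3, 7, 3, so R commits to A. Subgame-perfect outcome: (A, c2) with payoffs (8, 6).
Under simultaneous play:
R's best replies: c1→C; c2→D; c3→D.
Player II's best replies: A→c2; B→c2; C→c1; D→c1.
The unique mutual best reply is (C, c1), giving (7, 9).
Player II earns 6 sequentially versus 9 at the Nash outcome: worse off.

worse off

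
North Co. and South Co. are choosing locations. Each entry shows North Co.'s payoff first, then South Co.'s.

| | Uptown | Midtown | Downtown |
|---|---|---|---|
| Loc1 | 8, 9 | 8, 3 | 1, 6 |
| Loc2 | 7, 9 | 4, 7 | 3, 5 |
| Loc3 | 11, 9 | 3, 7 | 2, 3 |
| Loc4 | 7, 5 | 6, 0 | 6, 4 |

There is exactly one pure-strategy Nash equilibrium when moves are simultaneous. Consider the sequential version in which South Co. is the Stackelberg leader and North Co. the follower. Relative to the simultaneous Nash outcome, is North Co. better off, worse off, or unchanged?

Solve by backward induction (South Co. leads).
- Uptown → North Co. plays Loc3 (best of 8, 7, 11, 7); South Co. gets 9.
- Midtown → North Co. plays Loc1 (best of 8, 4, 3, 6); South Co. gets 3.
- Downtown → North Co. plays Loc4 (best of 1, 3, 2, 6); South Co. gets 4.
South Co.'s induced payoffs are 9, 3, 4, so South Co. commits to Uptown. Subgame-perfect outcome: (Loc3, Uptown) with payoffs (11, 9).
For the simultaneous game, intersect best replies.
North Co.'s best replies: Uptown→Loc3; Midtown→Loc1; Downtown→Loc4.
South Co.'s best replies: Loc1→Uptown; Loc2→Uptown; Loc3→Uptown; Loc4→Uptown.
Only (Loc3, Uptown) has each player best-responding; Nash payoffs (11, 9).
North Co. earns 11 sequentially versus 11 at the Nash outcome: unchanged.

unchanged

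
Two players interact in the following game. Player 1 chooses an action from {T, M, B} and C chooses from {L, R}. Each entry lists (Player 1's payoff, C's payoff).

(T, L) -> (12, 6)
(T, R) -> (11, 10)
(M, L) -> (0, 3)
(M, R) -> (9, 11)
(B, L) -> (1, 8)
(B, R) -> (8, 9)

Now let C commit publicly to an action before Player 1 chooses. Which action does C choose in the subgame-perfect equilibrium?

R

Solve by backward induction (C leads).
- L: Player 1 compares 12, 0, 1 and picks T; C would get 6.
- R: Player 1 compares 11, 9, 8 and picks T; C would get 10.
Maximizing over 6, 10, C chooses R. Subgame-perfect outcome: (T, R) with payoffs (11, 10).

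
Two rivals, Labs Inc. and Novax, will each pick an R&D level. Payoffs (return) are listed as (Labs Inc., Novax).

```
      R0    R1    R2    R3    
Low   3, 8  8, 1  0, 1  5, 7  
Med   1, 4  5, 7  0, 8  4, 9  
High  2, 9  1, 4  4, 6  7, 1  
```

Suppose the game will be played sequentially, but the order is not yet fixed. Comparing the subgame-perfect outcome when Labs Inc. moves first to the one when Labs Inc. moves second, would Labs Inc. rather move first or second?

first

If Labs Inc. leads: Novax's best replies are Low→R0, Med→R3, High→R0; Labs Inc.'s induced payoffs 3, 4, 2; outcome (Med, R3), payoffs (4, 9).
If Novax leads: Labs Inc.'s best replies are R0→Low, R1→Low, R2→High, R3→High; Novax's induced payoffs 8, 1, 6, 1; outcome (Low, R0), payoffs (3, 8).
Labs Inc. gets 4 moving first and 3 moving second, so Labs Inc. prefers to move first.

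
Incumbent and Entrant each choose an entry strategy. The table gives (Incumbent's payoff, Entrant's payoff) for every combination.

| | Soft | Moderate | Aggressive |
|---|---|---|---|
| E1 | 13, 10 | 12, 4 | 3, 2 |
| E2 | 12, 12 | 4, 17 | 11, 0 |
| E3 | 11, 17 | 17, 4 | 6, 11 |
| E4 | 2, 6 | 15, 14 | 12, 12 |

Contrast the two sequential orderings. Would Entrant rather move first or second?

second

If Incumbent leads: Entrant's best replies are E1→Soft, E2→Moderate, E3→Soft, E4→Moderate; Incumbent's induced payoffs 13, 4, 11, 15; outcome (E4, Moderate), payoffs (15, 14).
If Entrant leads: Incumbent's best replies are Soft→E1, Moderate→E3, Aggressive→E4; Entrant's induced payoffs 10, 4, 12; outcome (E4, Aggressive), payoffs (12, 12).
Entrant gets 12 moving first and 14 moving second, so Entrant prefers to move second.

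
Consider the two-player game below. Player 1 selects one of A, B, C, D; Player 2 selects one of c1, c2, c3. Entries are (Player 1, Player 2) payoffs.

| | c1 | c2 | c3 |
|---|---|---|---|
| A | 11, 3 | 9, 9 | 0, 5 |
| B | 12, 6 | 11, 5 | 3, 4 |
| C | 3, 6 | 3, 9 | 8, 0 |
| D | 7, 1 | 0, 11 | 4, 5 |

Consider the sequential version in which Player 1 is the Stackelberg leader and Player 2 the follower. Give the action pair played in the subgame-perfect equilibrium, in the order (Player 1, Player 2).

Player 2 best-responds to each possible Player 1 move:
- A: BR = c2, leader payoff 9.
- B: BR = c1, leader payoff 12.
- C: BR = c2, leader payoff 3.
- D: BR = c2, leader payoff 0.
Among 9, 12, 3, 0, the best is 12 at B. Subgame-perfect outcome: (B, c1) with payoffs (12, 6).

(B, c1)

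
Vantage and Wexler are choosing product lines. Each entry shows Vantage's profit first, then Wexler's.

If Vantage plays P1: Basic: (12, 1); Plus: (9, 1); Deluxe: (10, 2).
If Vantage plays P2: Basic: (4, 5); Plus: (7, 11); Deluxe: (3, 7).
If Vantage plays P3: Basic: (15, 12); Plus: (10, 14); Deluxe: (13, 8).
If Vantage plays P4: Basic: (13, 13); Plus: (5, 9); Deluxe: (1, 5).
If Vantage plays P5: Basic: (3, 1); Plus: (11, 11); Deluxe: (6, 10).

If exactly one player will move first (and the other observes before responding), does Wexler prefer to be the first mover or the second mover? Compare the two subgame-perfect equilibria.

If Vantage leads: Wexler's best replies are P1→Deluxe, P2→Plus, P3→Plus, P4→Basic, P5→Plus; Vantage's induced payoffs 10, 7, 10, 13, 11; outcome (P4, Basic), payoffs (13, 13).
If Wexler leads: Vantage's best replies are Basic→P3, Plus→P5, Deluxe→P3; Wexler's induced payoffs 12, 11, 8; outcome (P3, Basic), payoffs (15, 12).
Wexler gets 12 moving first and 13 moving second, so Wexler prefers to move second.

second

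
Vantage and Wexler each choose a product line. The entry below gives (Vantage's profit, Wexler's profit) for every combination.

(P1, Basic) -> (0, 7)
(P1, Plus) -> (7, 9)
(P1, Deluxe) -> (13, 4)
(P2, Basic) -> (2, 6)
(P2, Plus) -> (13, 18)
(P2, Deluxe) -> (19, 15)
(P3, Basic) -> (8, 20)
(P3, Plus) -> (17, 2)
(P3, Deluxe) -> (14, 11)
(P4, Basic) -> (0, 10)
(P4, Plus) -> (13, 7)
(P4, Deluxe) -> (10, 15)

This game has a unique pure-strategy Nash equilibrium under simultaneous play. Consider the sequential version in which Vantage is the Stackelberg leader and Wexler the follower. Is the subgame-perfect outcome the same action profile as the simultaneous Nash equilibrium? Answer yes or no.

Work backward from Wexler's decision.
- P1: BR = Plus, leader payoff 7.
- P2: BR = Plus, leader payoff 13.
- P3: BR = Basic, leader payoff 8.
- P4: BR = Deluxe, leader payoff 10.
Vantage's induced payoffs are 7, 13, 8, 10, so Vantage commits to P2. Subgame-perfect outcome: (P2, Plus) with payoffs (13, 18).
Now find the simultaneous Nash equilibrium.
Vantage's best replies: Basic→P3; Plus→P3; Deluxe→P2.
Wexler's best replies: P1→Plus; P2→Plus; P3→Basic; P4→Deluxe.
The unique mutual best reply is (P3, Basic), giving (8, 20).
Sequential outcome (P2, Plus) differs from the Nash profile (P3, Basic).

no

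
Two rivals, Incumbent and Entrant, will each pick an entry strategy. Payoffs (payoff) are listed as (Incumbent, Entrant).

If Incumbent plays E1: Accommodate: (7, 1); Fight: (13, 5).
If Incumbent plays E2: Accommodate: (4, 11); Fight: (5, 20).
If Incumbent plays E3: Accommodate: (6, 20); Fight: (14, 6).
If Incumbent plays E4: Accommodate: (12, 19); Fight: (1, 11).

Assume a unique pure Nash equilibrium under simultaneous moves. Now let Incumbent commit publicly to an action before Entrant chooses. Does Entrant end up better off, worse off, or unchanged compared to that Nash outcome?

worse off

Backward induction with Incumbent moving first.
- E1: BR = Fight, leader payoff 13.
- E2: BR = Fight, leader payoff 5.
- E3: BR = Accommodate, leader payoff 6.
- E4: BR = Accommodate, leader payoff 12.
Incumbent's induced payoffs are 13, 5, 6, 12, so Incumbent commits to E1. Subgame-perfect outcome: (E1, Fight) with payoffs (13, 5).
Under simultaneous play:
Incumbent's best replies: Accommodate→E4; Fight→E3.
Entrant's best replies: E1→Fight; E2→Fight; E3→Accommodate; E4→Accommodate.
The unique mutual best reply is (E4, Accommodate), giving (12, 19).
Entrant earns 5 sequentially versus 19 at the Nash outcome: worse off.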